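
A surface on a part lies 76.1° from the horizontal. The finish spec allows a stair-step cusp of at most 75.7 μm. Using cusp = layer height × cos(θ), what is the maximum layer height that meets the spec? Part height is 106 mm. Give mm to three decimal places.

Layer height = cusp / cos(76.1°) = 0.0757 / 0.2402 = 0.315 mm.

0.315 mm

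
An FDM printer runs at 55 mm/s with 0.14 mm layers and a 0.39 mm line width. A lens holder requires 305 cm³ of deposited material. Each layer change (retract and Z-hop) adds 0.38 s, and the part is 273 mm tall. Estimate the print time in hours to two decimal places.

Bead cross-section = 0.14 × 0.39 = 0.0546 mm².
Toolpath length = 305 cm³ / 0.0546 mm² = 305000 / 0.0546 = 5586080.6 mm.
Print-move time: 5586080.6 / 55 → 101565.1 s.
Number of layers: 273 / 0.14 → 1950 (rounded up).
Z-hop total = 1950 × 0.38 = 741 s.
Total = 101565.1 + 741 = 102306.1 s = 28.42 hours.

28.42 hours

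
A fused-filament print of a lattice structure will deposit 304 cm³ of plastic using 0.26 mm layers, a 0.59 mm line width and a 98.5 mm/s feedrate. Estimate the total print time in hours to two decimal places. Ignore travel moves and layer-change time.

5.59 hours

Bead cross-section: 0.26 × 0.59 → 0.1534 mm².
Path length: 304000 mm³ / 0.1534 mm² → 1981747.1 mm.
Extrusion time = 1981747.1 / 98.5 = 20119.3 s.
In the requested units: 20119.3 s = 5.59 hours.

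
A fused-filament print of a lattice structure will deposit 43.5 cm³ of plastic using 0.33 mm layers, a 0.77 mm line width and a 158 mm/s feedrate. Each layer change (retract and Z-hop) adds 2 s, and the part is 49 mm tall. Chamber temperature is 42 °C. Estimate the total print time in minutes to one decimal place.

23.0 minutes

Extrusion cross-section: 0.33 × 0.77 → 0.2541 mm².
Total extruded path = 43500/0.2541 = 171192.4 mm.
Extrusion time = 171192.4 / 158 = 1083.5 s.
Layers = ⌈49/0.33⌉ = 149.
Non-print overhead = 149 × 2, so 298 s.
Altogether 1083.5 + 298 = 1381.5 s, i.e. 23.0 minutes.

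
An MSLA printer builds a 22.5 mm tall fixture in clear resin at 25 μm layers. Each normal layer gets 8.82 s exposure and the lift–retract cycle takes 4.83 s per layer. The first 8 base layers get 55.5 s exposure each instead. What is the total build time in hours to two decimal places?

Layers = ⌈22.5/0.025⌉ = 900.
Bottom layers = 8 × (55.5 + 4.83), so 482.64 s.
Remaining layers = 892 × (8.82 + 4.83), so 12175.8 s.
Total = 482.64 + 12175.8 = 12658.44 s = 3.52 hours.

3.52 hours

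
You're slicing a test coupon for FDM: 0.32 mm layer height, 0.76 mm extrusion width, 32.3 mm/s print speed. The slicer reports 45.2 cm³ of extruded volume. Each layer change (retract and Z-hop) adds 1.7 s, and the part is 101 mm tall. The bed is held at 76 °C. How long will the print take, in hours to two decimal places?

1.75 hours

Bead cross-section = 0.32 × 0.76, so 0.2432 mm².
Path length: 45200 mm³ / 0.2432 mm² → 185855.3 mm.
Extrusion time = 185855.3 / 32.3 = 5754 s.
Layers = ⌈101/0.32⌉ = 316.
Non-print overhead: 316 × 1.7 → 537.2 s.
Altogether 5754 + 537.2 = 6291.2 s, i.e. 1.75 hours.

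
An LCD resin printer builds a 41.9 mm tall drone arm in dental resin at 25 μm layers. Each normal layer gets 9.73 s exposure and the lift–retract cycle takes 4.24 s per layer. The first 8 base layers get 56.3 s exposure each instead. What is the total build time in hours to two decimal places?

6.61 hours

Layers = ⌈41.9/0.025⌉ = 1676.
Base layers = 8 × (56.3 + 4.24), so 484.32 s.
Normal layers = 1668 × (9.73 + 4.24), so 23301.96 s.
Sum: 484.32 + 23301.96 = 23786.28 s → 6.61 hours.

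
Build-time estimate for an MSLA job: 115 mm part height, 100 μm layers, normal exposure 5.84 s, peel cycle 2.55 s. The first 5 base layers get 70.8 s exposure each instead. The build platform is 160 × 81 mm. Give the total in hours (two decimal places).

Number of layers: 115 / 0.1 → 1150 (rounded up).
Base layers = 5 × (70.8 + 2.55), so 366.75 s.
Regular layers = 1145 × (5.84 + 2.55) = 9606.55 s.
Sum: 366.75 + 9606.55 = 9973.3 s → 2.77 hours.

2.77 hours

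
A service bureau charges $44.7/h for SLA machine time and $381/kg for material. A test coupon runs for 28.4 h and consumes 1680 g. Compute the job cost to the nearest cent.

Time charge: 44.7 × 28.4 → $1269.48.
Material charge = 381 × 1680/1000 = $640.08.
Total = 1269.48 + 640.08 = $1909.56.

$1909.56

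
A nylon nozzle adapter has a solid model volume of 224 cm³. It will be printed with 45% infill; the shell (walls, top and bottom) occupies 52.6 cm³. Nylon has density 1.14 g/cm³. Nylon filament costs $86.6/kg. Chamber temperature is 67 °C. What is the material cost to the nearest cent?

Infill region = 224 − 52.6 = 171.4 cm³.
Infill deposited = 0.45 × 171.4, so 77.13 cm³.
Total extruded = 52.6 + 77.13, so 129.73 cm³.
Mass = 129.73 × 1.14, so 147.8922 g.
At $86.6/kg: 147.8922/1000 × 86.6 = $12.81.

$12.81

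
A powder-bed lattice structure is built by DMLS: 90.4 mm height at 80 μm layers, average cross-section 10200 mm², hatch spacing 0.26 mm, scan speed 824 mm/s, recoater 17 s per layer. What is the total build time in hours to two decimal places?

Number of layers: 90.4 / 0.08 → 1130 (rounded up).
Hatch length per layer: 10200 / 0.26 → 39230.8 mm.
Laser time per layer = 39230.8 / 824, so 47.6102 s.
Per-layer time = 47.6102 + 17, so 64.6102 s.
Build time = 1130 × 64.6102 = 73009.526 s = 20.28 hours.

20.28 hours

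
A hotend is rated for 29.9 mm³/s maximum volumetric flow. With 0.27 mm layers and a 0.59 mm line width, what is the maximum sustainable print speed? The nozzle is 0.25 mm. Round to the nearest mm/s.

188 mm/s

Extrusion cross-section = 0.27 × 0.59, so 0.1593 mm².
v_max = Q/A = 29.9/0.1593 = 187.70 mm/s → 188 mm/s.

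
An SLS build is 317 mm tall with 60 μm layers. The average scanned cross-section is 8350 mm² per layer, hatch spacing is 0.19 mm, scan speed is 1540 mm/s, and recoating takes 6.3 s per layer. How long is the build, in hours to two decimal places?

Layer count = ceil(317 / 0.06) = 5284.
Hatch length per layer = 8350 / 0.19, so 43947.4 mm.
Per-layer scan time: 43947.4 / 1540 → 28.5373 s.
Time per layer = 28.5373 + 6.3 = 34.8373 s.
Build time = 5284 × 34.8373 = 184080.2932 s = 51.13 hours.

51.13 hours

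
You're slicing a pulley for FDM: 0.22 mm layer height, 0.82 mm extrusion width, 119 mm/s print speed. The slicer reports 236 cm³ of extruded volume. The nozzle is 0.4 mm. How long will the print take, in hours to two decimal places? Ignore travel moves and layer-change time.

3.05 hours

Bead cross-section: 0.22 × 0.82 → 0.1804 mm².
Toolpath length = 236 cm³ / 0.1804 mm² = 236000 / 0.1804 = 1308204 mm.
Print-move time = 1308204 / 119 = 10993.3 s.
10993.3 s = 3.05 hours.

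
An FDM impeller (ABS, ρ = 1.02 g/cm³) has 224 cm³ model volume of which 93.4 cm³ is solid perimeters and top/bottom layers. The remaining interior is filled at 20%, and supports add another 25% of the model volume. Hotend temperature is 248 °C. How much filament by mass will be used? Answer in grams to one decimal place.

Infill region: 224 − 93.4 → 130.6 cm³.
Infill volume = 0.20 × 130.6 = 26.12 cm³.
Support = 0.25 × 224, so 56 cm³.
Deposited volume: 93.4 + 26.12 + 56 → 175.52 cm³.
Mass: 175.52 × 1.02 → 179.0304 g.

179.0 g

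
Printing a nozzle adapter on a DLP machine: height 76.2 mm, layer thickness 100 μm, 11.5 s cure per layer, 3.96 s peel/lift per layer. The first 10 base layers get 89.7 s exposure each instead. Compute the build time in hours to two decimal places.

3.49 hours

Number of layers: 76.2 / 0.1 → 762 (rounded up).
Base layers = 10 × (89.7 + 3.96) = 936.6 s.
Regular layers = 752 × (11.5 + 3.96) = 11625.92 s.
Total = 936.6 + 11625.92 = 12562.52 s = 3.49 hours.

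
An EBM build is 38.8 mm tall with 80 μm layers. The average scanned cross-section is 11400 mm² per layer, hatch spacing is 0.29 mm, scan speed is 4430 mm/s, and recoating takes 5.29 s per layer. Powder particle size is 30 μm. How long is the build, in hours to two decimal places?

Layers = ⌈38.8/0.08⌉ = 485.
Per-layer scan distance = 11400 / 0.29 = 39310.3 mm.
Scan time per layer: 39310.3 / 4430 → 8.8737 s.
Layer cycle = 8.8737 + 5.29 = 14.1637 s.
Build time = 485 × 14.1637 = 6869.3945 s = 1.91 hours.

1.91 hours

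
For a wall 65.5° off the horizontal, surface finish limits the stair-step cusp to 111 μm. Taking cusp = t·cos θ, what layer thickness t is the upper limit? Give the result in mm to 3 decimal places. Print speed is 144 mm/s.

0.268 mm

t = h_c / cos θ = 0.111 / 0.4147 = 0.268 mm.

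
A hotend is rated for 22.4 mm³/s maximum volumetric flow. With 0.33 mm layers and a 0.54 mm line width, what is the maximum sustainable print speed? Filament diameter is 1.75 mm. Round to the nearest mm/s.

126 mm/s

Extrusion cross-section = 0.33 × 0.54 = 0.1782 mm².
v_max = Q/A = 22.4/0.1782 = 125.70 mm/s → 126 mm/s.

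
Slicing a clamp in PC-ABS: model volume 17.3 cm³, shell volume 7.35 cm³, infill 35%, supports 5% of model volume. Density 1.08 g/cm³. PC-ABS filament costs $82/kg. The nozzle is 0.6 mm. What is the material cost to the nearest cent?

Interior volume: 17.3 − 7.35 → 9.95 cm³.
Infill volume = 0.35 × 9.95 = 3.4825 cm³.
Support = 0.05 × 17.3 = 0.865 cm³.
Total printed volume = 7.35 + 3.4825 + 0.865 = 11.6975 cm³.
Mass: 11.6975 × 1.08 → 12.6333 g.
Cost = 12.6333 g / 1000 × $82/kg = $1.04.

$1.04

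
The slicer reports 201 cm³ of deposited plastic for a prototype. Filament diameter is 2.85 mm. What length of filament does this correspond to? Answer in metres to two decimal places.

A = π r² = π × 1.425² = 6.3794 mm².
L = 201000 mm³ / 6.3794 mm² = 31507.67 mm, i.e. 31.51 m.

31.51 m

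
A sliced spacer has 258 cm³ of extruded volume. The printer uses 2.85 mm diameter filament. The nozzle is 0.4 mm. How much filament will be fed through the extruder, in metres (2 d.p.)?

A = π r² = π × 1.425² = 6.3794 mm².
Length = 258 cm³ / 6.3794 mm² = 258000 / 6.3794 = 40442.67 mm = 40.44 m.

40.44 m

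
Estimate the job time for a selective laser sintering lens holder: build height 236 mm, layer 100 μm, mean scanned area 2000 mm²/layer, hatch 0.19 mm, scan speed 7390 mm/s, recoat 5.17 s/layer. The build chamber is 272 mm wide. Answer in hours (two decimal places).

4.32 hours

Layers = ⌈236/0.1⌉ = 2360.
Per-layer scan distance = 2000 / 0.19 = 10526.3 mm.
Scan time per layer = 10526.3 / 7390, so 1.4244 s.
Layer cycle: 1.4244 + 5.17 → 6.5944 s.
2360 layers × 6.5944 s/layer = 15562.784 s, i.e. 4.32 hours.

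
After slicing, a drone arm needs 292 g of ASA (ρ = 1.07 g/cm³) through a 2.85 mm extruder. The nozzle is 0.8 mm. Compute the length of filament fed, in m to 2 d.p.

42.78 m

Volume = 292 g / 1.07 g·cm⁻³ = 272.8972 cm³ = 272897.2 mm³.
A = π r² = π × 1.425² = 6.3794 mm².
Length = 272897.2 / 6.3794 = 42777.88 mm = 42.78 m.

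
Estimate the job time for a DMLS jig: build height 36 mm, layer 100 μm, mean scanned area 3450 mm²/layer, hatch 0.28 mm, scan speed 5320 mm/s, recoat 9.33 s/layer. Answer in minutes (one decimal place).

69.9 minutes

Layers = ⌈36/0.1⌉ = 360.
Per-layer scan distance: 3450 / 0.28 → 12321.4 mm.
Scan time per layer: 12321.4 / 5320 → 2.3161 s.
Per-layer time: 2.3161 + 9.33 → 11.6461 s.
Build time = 360 × 11.6461 = 4192.596 s = 69.9 minutes.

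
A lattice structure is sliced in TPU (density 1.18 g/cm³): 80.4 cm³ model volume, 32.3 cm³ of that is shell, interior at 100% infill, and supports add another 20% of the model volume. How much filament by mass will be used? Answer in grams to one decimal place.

113.8 g

Interior volume = 80.4 − 32.3, so 48.1 cm³.
Deposited infill: 1.00 × 48.1 → 48.1 cm³.
Support: 0.20 × 80.4 → 16.08 cm³.
Deposited volume: 32.3 + 48.1 + 16.08 → 96.48 cm³.
Mass = 96.48 × 1.18, so 113.8464 g.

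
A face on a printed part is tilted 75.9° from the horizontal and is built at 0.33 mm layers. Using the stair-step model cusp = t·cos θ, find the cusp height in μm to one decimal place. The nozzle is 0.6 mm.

80.4 μm

Cusp = layer height × cos(75.9°) = 0.33 × 0.2436 = 0.080388 mm = 80.4 μm.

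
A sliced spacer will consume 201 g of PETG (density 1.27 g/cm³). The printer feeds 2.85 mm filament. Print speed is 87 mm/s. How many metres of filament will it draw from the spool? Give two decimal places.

24.81 m

Volume = 201 g / 1.27 g·cm⁻³ = 158.2677 cm³ = 158267.7 mm³.
Filament cross-section = π × (2.85/2)² = 6.3794 mm².
Length = 158267.7 / 6.3794 = 24809.18 mm = 24.81 m.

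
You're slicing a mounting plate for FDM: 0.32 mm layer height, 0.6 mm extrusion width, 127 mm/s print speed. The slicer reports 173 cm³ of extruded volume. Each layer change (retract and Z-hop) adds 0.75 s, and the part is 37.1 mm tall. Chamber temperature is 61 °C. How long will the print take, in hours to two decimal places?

1.99 hours

Line area: 0.32 × 0.6 → 0.192 mm².
Path length: 173000 mm³ / 0.192 mm² → 901041.7 mm.
Time extruding = 901041.7 / 127 = 7094.8 s.
Number of layers: 37.1 / 0.32 → 116 (rounded up).
Layer-change overhead: 116 × 0.75 → 87 s.
Total = 7094.8 + 87 = 7181.8 s = 1.99 hours.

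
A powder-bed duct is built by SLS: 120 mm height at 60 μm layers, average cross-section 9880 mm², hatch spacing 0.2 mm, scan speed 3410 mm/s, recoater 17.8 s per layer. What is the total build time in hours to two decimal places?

17.94 hours

Number of layers: 120 / 0.06 → 2000 (rounded up).
Scan path per layer: 9880 / 0.2 → 49400 mm.
Laser time per layer = 49400 / 3410, so 14.4868 s.
Time per layer = 14.4868 + 17.8 = 32.2868 s.
Total: 2000 × 32.2868 s = 64573.6 s → 17.94 hours.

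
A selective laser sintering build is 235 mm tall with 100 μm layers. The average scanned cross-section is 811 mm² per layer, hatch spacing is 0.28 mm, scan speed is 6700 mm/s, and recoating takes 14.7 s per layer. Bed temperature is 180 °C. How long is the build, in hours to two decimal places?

9.88 hours

Number of layers: 235 / 0.1 → 2350 (rounded up).
Hatch length per layer = 811 / 0.28, so 2896.4 mm.
Per-layer scan time = 2896.4 / 6700 = 0.4323 s.
Per-layer time = 0.4323 + 14.7 = 15.1323 s.
Total: 2350 × 15.1323 s = 35560.905 s → 9.88 hours.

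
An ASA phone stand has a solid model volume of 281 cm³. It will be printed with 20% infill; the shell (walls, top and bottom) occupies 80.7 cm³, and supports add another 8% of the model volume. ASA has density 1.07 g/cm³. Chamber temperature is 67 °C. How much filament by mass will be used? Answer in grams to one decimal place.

Volume inside the shell = 281 − 80.7 = 200.3 cm³.
Infill volume: 0.20 × 200.3 → 40.06 cm³.
Support = 0.08 × 281 = 22.48 cm³.
Total extruded = 80.7 + 40.06 + 22.48 = 143.24 cm³.
Mass = 143.24 × 1.07 = 153.2668 g.

153.3 g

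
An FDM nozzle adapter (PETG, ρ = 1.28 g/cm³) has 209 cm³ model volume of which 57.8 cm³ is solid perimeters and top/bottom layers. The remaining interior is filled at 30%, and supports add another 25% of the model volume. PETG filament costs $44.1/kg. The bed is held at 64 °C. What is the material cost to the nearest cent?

$8.77

Infill region: 209 − 57.8 → 151.2 cm³.
Infill deposited = 0.30 × 151.2, so 45.36 cm³.
Support: 0.25 × 209 → 52.25 cm³.
Deposited volume: 57.8 + 45.36 + 52.25 → 155.41 cm³.
Mass = 155.41 × 1.28 = 198.9248 g.
Cost = 198.9248 g / 1000 × $44.1/kg = $8.77.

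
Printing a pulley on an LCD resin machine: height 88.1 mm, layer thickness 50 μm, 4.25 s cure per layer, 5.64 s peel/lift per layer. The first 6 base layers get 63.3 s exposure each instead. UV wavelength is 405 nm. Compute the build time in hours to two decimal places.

Layer count = ceil(88.1 / 0.05) = 1762.
Bottom layers: 6 × (63.3 + 5.64) → 413.64 s.
Regular layers = 1756 × (4.25 + 5.64), so 17366.84 s.
Sum: 413.64 + 17366.84 = 17780.48 s → 4.94 hours.

4.94 hours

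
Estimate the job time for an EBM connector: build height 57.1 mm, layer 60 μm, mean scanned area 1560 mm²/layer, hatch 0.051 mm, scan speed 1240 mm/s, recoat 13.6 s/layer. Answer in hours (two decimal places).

Number of layers: 57.1 / 0.06 → 952 (rounded up).
Scan path per layer = 1560 / 0.051 = 30588.2 mm.
Scan time per layer: 30588.2 / 1240 → 24.6679 s.
Time per layer: 24.6679 + 13.6 → 38.2679 s.
Total: 952 × 38.2679 s = 36431.0408 s → 10.12 hours.

10.12 hours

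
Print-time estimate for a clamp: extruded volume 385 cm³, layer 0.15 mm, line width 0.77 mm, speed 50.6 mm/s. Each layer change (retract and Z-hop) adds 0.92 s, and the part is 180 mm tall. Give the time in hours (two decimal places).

18.61 hours

Line area = 0.15 × 0.77 = 0.1155 mm².
Total extruded path = 385000/0.1155 = 3333333.3 mm.
Extrusion time: 3333333.3 / 50.6 → 65876.2 s.
Layer count = ceil(180 / 0.15) = 1200.
Layer-change overhead: 1200 × 0.92 → 1104 s.
Altogether 65876.2 + 1104 = 66980.2 s, i.e. 18.61 hours.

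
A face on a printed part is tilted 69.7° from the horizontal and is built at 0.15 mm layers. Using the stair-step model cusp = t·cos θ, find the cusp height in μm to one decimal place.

h_c = t·cos θ = 0.15 × 0.3469 = 0.052035 mm (52.0 μm).

52.0 μm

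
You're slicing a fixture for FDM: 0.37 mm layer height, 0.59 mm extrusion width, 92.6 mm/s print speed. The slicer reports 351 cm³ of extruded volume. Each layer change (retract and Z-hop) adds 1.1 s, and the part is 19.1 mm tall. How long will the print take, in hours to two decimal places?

4.84 hours

Line area = 0.37 × 0.59 = 0.2183 mm².
Toolpath length = 351 cm³ / 0.2183 mm² = 351000 / 0.2183 = 1607879.1 mm.
Time extruding: 1607879.1 / 92.6 → 17363.7 s.
Number of layers: 19.1 / 0.37 → 52 (rounded up).
Layer-change overhead = 52 × 1.1, so 57.2 s.
Total = 17363.7 + 57.2 = 17420.9 s = 4.84 hours.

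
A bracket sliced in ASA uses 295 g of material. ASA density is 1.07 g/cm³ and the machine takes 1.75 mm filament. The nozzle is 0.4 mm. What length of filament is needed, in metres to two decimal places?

Extruded volume: 295/1.07 = 275.7009 cm³ (275700.9 mm³).
A = π r² = π × 0.875² = 2.4053 mm².
Length = 275700.9 / 2.4053 = 114622.25 mm = 114.62 m.

114.62 m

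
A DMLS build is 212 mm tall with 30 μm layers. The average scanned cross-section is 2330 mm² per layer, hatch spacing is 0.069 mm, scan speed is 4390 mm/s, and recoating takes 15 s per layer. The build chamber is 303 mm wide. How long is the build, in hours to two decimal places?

44.55 hours

Layers = ⌈212/0.03⌉ = 7067.
Hatch length per layer = 2330 / 0.069 = 33768.1 mm.
Scan time per layer: 33768.1 / 4390 → 7.6921 s.
Time per layer: 7.6921 + 15 → 22.6921 s.
7067 layers × 22.6921 s/layer = 160365.0707 s, i.e. 44.55 hours.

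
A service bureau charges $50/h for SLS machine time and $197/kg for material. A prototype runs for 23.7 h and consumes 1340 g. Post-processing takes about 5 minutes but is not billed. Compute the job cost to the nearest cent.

Machine cost = 50 × 23.7 = $1185.00.
Material charge: 197 × 1340/1000 → $263.98.
Job cost: 1185.00 + 263.98 = $1448.98.

$1448.98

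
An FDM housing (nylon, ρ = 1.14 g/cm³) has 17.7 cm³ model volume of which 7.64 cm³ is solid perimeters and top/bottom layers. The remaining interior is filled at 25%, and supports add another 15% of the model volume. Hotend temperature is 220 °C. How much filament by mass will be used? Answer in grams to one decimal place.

14.6 g

Volume inside the shell: 17.7 − 7.64 → 10.06 cm³.
Infill deposited = 0.25 × 10.06, so 2.515 cm³.
Support = 0.15 × 17.7 = 2.655 cm³.
Deposited volume: 7.64 + 2.515 + 2.655 → 12.81 cm³.
Mass = 12.81 × 1.14 = 14.6034 g.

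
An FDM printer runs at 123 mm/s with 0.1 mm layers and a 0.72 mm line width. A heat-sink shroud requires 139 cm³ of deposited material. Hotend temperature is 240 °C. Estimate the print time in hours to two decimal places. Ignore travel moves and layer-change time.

4.36 hours

Line area = 0.1 × 0.72, so 0.072 mm².
Toolpath length = 139 cm³ / 0.072 mm² = 139000 / 0.072 = 1930555.6 mm.
Print-move time: 1930555.6 / 123 → 15695.6 s.
15695.6 s = 4.36 hours.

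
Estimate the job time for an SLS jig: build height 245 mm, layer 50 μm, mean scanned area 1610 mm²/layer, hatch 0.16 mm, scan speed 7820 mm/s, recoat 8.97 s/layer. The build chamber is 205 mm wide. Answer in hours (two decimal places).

Layers = ⌈245/0.05⌉ = 4900.
Scan path per layer: 1610 / 0.16 → 10062.5 mm.
Laser time per layer = 10062.5 / 7820, so 1.2868 s.
Time per layer = 1.2868 + 8.97, so 10.2568 s.
Total: 4900 × 10.2568 s = 50258.32 s → 13.96 hours.

13.96 hours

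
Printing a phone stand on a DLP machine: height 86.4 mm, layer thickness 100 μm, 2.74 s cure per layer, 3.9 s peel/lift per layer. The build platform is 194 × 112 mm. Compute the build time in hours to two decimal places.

Layers = ⌈86.4/0.1⌉ = 864.
Per-layer time = 2.74 + 3.9, so 6.64 s.
Total = 864 × 6.64 = 5736.96 s = 1.59 hours.

1.59 hours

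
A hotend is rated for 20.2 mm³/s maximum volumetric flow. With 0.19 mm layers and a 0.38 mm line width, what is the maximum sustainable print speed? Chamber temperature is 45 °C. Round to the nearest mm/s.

A = 0.19 × 0.38 = 0.0722 mm².
Max speed = 20.2 / 0.0722 = 279.78 ≈ 280 mm/s.

280 mm/s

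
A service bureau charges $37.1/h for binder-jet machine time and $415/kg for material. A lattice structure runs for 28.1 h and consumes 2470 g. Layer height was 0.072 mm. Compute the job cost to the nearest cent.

Machine-time cost = 37.1 × 28.1, so $1042.51.
Material cost = 415 × 2470/1000 = $1025.05.
Total = 1042.51 + 1025.05 = $2067.56.

$2067.56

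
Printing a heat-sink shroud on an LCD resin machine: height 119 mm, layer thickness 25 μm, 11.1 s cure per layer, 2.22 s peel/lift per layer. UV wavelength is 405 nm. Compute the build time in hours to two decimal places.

17.61 hours

Layer count = ceil(119 / 0.025) = 4760.
Per-layer time: 11.1 + 2.22 → 13.32 s.
Build time: 4760 × 13.32 s = 63403.2 s, i.e. 17.61 hours.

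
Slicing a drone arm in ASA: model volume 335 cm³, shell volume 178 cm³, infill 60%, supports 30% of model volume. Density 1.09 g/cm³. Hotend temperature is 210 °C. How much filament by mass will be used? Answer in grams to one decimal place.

Infill region = 335 − 178 = 157 cm³.
Infill volume = 0.60 × 157, so 94.2 cm³.
Support = 0.30 × 335 = 100.5 cm³.
Deposited volume = 178 + 94.2 + 100.5 = 372.7 cm³.
Mass: 372.7 × 1.09 → 406.243 g.

406.2 g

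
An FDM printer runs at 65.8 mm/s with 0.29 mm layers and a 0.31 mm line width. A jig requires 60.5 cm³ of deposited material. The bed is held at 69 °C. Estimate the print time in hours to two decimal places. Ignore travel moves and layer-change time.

2.84 hours

Bead cross-section = 0.29 × 0.31, so 0.0899 mm².
Toolpath length = 60.5 cm³ / 0.0899 mm² = 60500 / 0.0899 = 672970 mm.
Print-move time = 672970 / 65.8 = 10227.5 s.
In the requested units: 10227.5 s = 2.84 hours.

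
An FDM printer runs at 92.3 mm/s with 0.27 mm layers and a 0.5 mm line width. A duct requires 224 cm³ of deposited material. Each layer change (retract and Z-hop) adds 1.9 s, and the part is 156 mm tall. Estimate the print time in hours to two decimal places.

5.30 hours

Line area: 0.27 × 0.5 → 0.135 mm².
Toolpath length = 224 cm³ / 0.135 mm² = 224000 / 0.135 = 1659259.3 mm.
Extrusion time = 1659259.3 / 92.3 = 17976.8 s.
Number of layers: 156 / 0.27 → 578 (rounded up).
Z-hop total = 578 × 1.9 = 1098.2 s.
Total = 17976.8 + 1098.2 = 19075 s = 5.30 hours.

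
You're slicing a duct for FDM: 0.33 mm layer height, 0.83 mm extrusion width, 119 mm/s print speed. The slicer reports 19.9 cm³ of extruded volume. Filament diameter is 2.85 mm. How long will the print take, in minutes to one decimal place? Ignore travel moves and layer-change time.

10.2 minutes

Extrusion cross-section: 0.33 × 0.83 → 0.2739 mm².
Toolpath length = 19.9 cm³ / 0.2739 mm² = 19900 / 0.2739 = 72654.3 mm.
Extrusion time = 72654.3 / 119 = 610.5 s.
In the requested units: 610.5 s = 10.2 minutes.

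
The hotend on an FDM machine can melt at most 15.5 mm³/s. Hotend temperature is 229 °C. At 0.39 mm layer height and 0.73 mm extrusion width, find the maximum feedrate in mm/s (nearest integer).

A = 0.39 × 0.73, so 0.2847 mm².
v_max = Q/A = 15.5/0.2847 = 54.44 mm/s → 54 mm/s.

54 mm/s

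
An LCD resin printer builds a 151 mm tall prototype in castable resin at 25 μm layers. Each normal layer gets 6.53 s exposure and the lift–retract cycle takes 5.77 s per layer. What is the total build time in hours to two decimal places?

20.64 hours

Layer count = ceil(151 / 0.025) = 6040.
Per-layer time: 6.53 + 5.77 → 12.3 s.
Total = 6040 × 12.3 = 74292 s = 20.64 hours.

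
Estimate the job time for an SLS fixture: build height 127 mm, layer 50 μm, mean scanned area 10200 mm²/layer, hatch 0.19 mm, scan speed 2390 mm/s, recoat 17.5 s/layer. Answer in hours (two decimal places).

28.20 hours

Number of layers: 127 / 0.05 → 2540 (rounded up).
Per-layer scan distance = 10200 / 0.19, so 53684.2 mm.
Laser time per layer: 53684.2 / 2390 → 22.462 s.
Per-layer time: 22.462 + 17.5 → 39.962 s.
Total: 2540 × 39.962 s = 101503.48 s → 28.20 hours.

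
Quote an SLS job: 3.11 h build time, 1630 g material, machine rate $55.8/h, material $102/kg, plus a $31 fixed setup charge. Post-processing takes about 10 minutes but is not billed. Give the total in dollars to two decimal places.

$370.80

Time charge = 55.8 × 3.11 = $173.538.
Material cost = 102 × 1630/1000 = $166.26.
Total = 173.538 + 166.26 + 31 = 370.798 ≈ $370.80.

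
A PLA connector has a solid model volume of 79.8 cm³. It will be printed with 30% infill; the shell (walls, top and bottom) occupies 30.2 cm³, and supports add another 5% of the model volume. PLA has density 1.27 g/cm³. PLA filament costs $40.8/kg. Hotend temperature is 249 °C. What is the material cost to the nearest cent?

$2.54

Infill region = 79.8 − 30.2 = 49.6 cm³.
Deposited infill = 0.30 × 49.6 = 14.88 cm³.
Support: 0.05 × 79.8 → 3.99 cm³.
Deposited volume = 30.2 + 14.88 + 3.99 = 49.07 cm³.
Mass = 49.07 × 1.27, so 62.3189 g.
At $40.8/kg: 62.3189/1000 × 40.8 = $2.54.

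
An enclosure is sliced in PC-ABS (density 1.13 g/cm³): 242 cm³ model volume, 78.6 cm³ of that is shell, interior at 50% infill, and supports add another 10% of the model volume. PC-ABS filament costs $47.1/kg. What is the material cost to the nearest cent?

$9.82

Interior volume = 242 − 78.6 = 163.4 cm³.
Deposited infill: 0.50 × 163.4 → 81.7 cm³.
Support = 0.10 × 242 = 24.2 cm³.
Total printed volume = 78.6 + 81.7 + 24.2 = 184.5 cm³.
Mass: 184.5 × 1.13 → 208.485 g.
Cost = 208.485 g / 1000 × $47.1/kg = $9.82.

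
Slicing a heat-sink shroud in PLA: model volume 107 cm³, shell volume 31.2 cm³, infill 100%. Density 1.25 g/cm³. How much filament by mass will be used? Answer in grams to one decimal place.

133.8 g

Infill region: 107 − 31.2 → 75.8 cm³.
Infill deposited = 1.00 × 75.8, so 75.8 cm³.
Total extruded: 31.2 + 75.8 → 107 cm³.
Mass: 107 × 1.25 → 133.75 g.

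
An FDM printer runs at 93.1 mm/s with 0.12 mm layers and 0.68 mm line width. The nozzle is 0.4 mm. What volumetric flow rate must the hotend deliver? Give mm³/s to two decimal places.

7.60

Bead cross-section = 0.12 × 0.68 = 0.0816 mm².
Q = v·A = 93.1 × 0.0816 = 7.60 mm³/s.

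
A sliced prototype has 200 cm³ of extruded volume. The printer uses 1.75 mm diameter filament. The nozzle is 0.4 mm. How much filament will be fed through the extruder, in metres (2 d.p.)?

A = π r² = π × 0.875² = 2.4053 mm².
Length = 200 cm³ / 2.4053 mm² = 200000 / 2.4053 = 83149.71 mm = 83.15 m.

83.15 m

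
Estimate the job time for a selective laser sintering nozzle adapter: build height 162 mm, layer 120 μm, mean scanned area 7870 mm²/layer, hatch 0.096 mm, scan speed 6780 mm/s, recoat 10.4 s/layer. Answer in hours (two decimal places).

Layers = ⌈162/0.12⌉ = 1350.
Per-layer scan distance: 7870 / 0.096 → 81979.2 mm.
Scan time per layer: 81979.2 / 6780 → 12.0913 s.
Time per layer: 12.0913 + 10.4 → 22.4913 s.
Total: 1350 × 22.4913 s = 30363.255 s → 8.43 hours.

8.43 hours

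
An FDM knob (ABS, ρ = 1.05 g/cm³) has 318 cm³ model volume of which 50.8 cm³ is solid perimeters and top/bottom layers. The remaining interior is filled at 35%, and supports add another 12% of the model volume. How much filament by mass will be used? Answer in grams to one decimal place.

Volume inside the shell: 318 − 50.8 → 267.2 cm³.
Infill volume: 0.35 × 267.2 → 93.52 cm³.
Support: 0.12 × 318 → 38.16 cm³.
Total printed volume = 50.8 + 93.52 + 38.16 = 182.48 cm³.
Mass = 182.48 × 1.05, so 191.604 g.

191.6 g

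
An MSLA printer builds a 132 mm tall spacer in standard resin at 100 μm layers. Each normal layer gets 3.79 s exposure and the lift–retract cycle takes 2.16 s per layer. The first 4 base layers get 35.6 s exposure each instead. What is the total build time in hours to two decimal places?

2.22 hours

Layers = ⌈132/0.1⌉ = 1320.
Bottom layers: 4 × (35.6 + 2.16) → 151.04 s.
Remaining layers = 1316 × (3.79 + 2.16), so 7830.2 s.
Total = 151.04 + 7830.2 = 7981.24 s = 2.22 hours.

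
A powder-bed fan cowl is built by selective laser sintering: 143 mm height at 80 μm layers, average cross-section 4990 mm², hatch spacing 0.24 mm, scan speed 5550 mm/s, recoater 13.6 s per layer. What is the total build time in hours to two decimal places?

8.62 hours

Layers = ⌈143/0.08⌉ = 1788.
Scan path per layer = 4990 / 0.24, so 20791.7 mm.
Scan time per layer = 20791.7 / 5550 = 3.7463 s.
Time per layer = 3.7463 + 13.6 = 17.3463 s.
Build time = 1788 × 17.3463 = 31015.1844 s = 8.62 hours.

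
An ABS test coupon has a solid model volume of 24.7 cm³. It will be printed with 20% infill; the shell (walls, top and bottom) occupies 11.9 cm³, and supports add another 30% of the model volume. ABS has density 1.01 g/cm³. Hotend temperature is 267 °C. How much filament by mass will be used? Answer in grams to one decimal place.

Infill region = 24.7 − 11.9 = 12.8 cm³.
Infill volume = 0.20 × 12.8, so 2.56 cm³.
Support: 0.30 × 24.7 → 7.41 cm³.
Total extruded: 11.9 + 2.56 + 7.41 → 21.87 cm³.
Mass = 21.87 × 1.01, so 22.0887 g.

22.1 g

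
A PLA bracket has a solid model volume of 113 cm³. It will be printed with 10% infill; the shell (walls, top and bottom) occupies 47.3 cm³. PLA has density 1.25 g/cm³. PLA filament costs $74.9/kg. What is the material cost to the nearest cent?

Infill region = 113 − 47.3, so 65.7 cm³.
Deposited infill: 0.10 × 65.7 → 6.57 cm³.
Deposited volume: 47.3 + 6.57 → 53.87 cm³.
Mass = 53.87 × 1.25, so 67.3375 g.
At $74.9/kg: 67.3375/1000 × 74.9 = $5.04.

$5.04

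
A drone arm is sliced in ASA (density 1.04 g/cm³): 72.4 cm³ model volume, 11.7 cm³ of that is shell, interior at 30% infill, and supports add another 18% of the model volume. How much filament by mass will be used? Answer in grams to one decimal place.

Infill region = 72.4 − 11.7, so 60.7 cm³.
Infill deposited = 0.30 × 60.7, so 18.21 cm³.
Support = 0.18 × 72.4 = 13.032 cm³.
Total extruded: 11.7 + 18.21 + 13.032 → 42.942 cm³.
Mass: 42.942 × 1.04 → 44.65968 g.

44.7 g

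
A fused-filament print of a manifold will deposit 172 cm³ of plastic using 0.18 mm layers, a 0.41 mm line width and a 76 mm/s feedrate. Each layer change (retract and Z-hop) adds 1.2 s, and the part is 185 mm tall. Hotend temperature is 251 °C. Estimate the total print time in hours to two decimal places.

Line area = 0.18 × 0.41, so 0.0738 mm².
Toolpath length = 172 cm³ / 0.0738 mm² = 172000 / 0.0738 = 2330623.3 mm.
Print-move time = 2330623.3 / 76 = 30666.1 s.
Number of layers: 185 / 0.18 → 1028 (rounded up).
Non-print overhead = 1028 × 1.2, so 1233.6 s.
Altogether 30666.1 + 1233.6 = 31899.7 s, i.e. 8.86 hours.

8.86 hours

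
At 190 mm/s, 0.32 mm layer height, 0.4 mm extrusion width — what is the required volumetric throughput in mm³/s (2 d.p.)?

Extrusion cross-section = 0.32 × 0.4 = 0.128 mm².
Volumetric flow = 190 × 0.128 = 24.32 mm³/s.

24.32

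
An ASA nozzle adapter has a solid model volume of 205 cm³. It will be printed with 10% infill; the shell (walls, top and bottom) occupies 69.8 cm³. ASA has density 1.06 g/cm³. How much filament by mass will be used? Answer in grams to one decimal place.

Volume inside the shell = 205 − 69.8 = 135.2 cm³.
Infill deposited = 0.10 × 135.2, so 13.52 cm³.
Total extruded = 69.8 + 13.52 = 83.32 cm³.
Mass = 83.32 × 1.06 = 88.3192 g.

88.3 g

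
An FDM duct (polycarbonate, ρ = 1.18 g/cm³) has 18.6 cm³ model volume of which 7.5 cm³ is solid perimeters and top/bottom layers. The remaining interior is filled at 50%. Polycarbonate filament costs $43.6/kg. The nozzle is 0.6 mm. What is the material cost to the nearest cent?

Interior volume: 18.6 − 7.5 → 11.1 cm³.
Infill volume = 0.50 × 11.1 = 5.55 cm³.
Deposited volume: 7.5 + 5.55 → 13.05 cm³.
Mass: 13.05 × 1.18 → 15.399 g.
Cost = 15.399 g / 1000 × $43.6/kg = $0.67.

$0.67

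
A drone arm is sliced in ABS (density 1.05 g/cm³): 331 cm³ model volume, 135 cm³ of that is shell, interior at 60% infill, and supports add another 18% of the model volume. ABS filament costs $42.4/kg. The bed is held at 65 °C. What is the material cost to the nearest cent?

$13.90

Interior volume = 331 − 135 = 196 cm³.
Deposited infill: 0.60 × 196 → 117.6 cm³.
Support: 0.18 × 331 → 59.58 cm³.
Total extruded = 135 + 117.6 + 59.58 = 312.18 cm³.
Mass: 312.18 × 1.05 → 327.789 g.
At $42.4/kg: 327.789/1000 × 42.4 = $13.90.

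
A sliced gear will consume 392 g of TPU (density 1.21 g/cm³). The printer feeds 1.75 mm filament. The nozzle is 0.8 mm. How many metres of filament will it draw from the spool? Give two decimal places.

134.69 m

Volume = 392 g / 1.21 g·cm⁻³ = 323.9669 cm³ = 323966.9 mm³.
Cross-section of 1.75 mm filament: π·(1.75/2)² = 2.4053 mm².
L = V/A = 323966.9/2.4053 = 134688.77 mm → 134.69 m.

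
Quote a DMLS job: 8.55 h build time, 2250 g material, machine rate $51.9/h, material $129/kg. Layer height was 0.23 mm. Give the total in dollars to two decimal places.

$734.00

Time charge = 51.9 × 8.55, so $443.745.
Material cost = 129 × 2250/1000, so $290.25.
Job cost: 443.745 + 290.25 = 733.995 ≈ $734.00.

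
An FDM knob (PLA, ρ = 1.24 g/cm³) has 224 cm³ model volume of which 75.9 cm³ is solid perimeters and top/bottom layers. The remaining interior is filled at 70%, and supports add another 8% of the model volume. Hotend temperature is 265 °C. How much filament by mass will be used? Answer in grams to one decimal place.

Volume inside the shell: 224 − 75.9 → 148.1 cm³.
Infill volume: 0.70 × 148.1 → 103.67 cm³.
Support: 0.08 × 224 → 17.92 cm³.
Deposited volume = 75.9 + 103.67 + 17.92 = 197.49 cm³.
Mass = 197.49 × 1.24, so 244.8876 g.

244.9 g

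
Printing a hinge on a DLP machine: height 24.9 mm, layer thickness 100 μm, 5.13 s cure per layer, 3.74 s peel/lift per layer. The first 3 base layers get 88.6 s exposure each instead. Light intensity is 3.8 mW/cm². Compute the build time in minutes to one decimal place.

Number of layers: 24.9 / 0.1 → 249 (rounded up).
Bottom layers = 3 × (88.6 + 3.74), so 277.02 s.
Normal layers: 246 × (5.13 + 3.74) → 2182.02 s.
Total = 277.02 + 2182.02 = 2459.04 s = 41.0 minutes.

41.0 minutes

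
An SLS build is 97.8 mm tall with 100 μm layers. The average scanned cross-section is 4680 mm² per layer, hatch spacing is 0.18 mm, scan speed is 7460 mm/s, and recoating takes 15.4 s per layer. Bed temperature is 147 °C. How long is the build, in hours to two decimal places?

5.13 hours

Layer count = ceil(97.8 / 0.1) = 978.
Scan path per layer: 4680 / 0.18 → 26000 mm.
Per-layer scan time = 26000 / 7460 = 3.4853 s.
Per-layer time: 3.4853 + 15.4 → 18.8853 s.
Build time = 978 × 18.8853 = 18469.8234 s = 5.13 hours.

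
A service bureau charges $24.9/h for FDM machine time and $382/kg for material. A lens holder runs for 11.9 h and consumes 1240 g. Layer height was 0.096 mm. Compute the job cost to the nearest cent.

$769.99

Machine-time cost = 24.9 × 11.9 = $296.31.
Material charge = 382 × 1240/1000 = $473.68.
Total = 296.31 + 473.68 = $769.99.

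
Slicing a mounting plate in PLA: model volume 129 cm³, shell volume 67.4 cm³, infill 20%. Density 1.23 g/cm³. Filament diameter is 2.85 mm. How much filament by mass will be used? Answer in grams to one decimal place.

Interior volume = 129 − 67.4, so 61.6 cm³.
Deposited infill: 0.20 × 61.6 → 12.32 cm³.
Total extruded: 67.4 + 12.32 → 79.72 cm³.
Mass: 79.72 × 1.23 → 98.0556 g.

98.1 g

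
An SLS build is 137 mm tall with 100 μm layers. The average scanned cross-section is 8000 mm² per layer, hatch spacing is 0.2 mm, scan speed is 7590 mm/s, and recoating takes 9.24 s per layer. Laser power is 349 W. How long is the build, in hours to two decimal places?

Layers = ⌈137/0.1⌉ = 1370.
Scan path per layer = 8000 / 0.2 = 40000 mm.
Per-layer scan time = 40000 / 7590 = 5.2701 s.
Time per layer: 5.2701 + 9.24 → 14.5101 s.
1370 layers × 14.5101 s/layer = 19878.837 s, i.e. 5.52 hours.

5.52 hours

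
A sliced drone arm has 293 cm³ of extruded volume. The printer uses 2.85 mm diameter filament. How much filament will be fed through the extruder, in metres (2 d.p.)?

45.93 m

Cross-section of 2.85 mm filament: π·(2.85/2)² = 6.3794 mm².
L = 293000 mm³ / 6.3794 mm² = 45929.08 mm, i.e. 45.93 m.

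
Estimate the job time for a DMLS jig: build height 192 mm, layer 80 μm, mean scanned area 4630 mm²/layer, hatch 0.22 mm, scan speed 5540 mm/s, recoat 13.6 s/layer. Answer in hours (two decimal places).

11.60 hours

Number of layers: 192 / 0.08 → 2400 (rounded up).
Scan path per layer = 4630 / 0.22, so 21045.5 mm.
Scan time per layer: 21045.5 / 5540 → 3.7988 s.
Layer cycle: 3.7988 + 13.6 → 17.3988 s.
Build time = 2400 × 17.3988 = 41757.12 s = 11.60 hours.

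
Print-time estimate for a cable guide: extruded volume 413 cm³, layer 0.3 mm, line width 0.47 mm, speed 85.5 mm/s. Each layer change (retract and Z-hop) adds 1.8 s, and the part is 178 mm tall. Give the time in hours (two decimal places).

Bead cross-section: 0.3 × 0.47 → 0.141 mm².
Toolpath length = 413 cm³ / 0.141 mm² = 413000 / 0.141 = 2929078 mm.
Print-move time: 2929078 / 85.5 → 34258.2 s.
Layers = ⌈178/0.3⌉ = 594.
Layer-change overhead = 594 × 1.8, so 1069.2 s.
Total = 34258.2 + 1069.2 = 35327.4 s = 9.81 hours.

9.81 hours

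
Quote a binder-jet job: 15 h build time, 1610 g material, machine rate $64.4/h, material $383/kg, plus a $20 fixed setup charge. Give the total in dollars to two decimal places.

Time charge = 64.4 × 15 = $966.00.
Feedstock cost = 383 × 1610/1000, so $616.63.
Adding setup: 966.00 + 616.63 + 20 → $1602.63.

$1602.63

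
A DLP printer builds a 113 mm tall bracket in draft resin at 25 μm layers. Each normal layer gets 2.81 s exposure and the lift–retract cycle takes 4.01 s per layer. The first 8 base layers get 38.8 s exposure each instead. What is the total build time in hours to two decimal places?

Number of layers: 113 / 0.025 → 4520 (rounded up).
Base layers = 8 × (38.8 + 4.01), so 342.48 s.
Regular layers = 4512 × (2.81 + 4.01) = 30771.84 s.
Total = 342.48 + 30771.84 = 31114.32 s = 8.64 hours.

8.64 hours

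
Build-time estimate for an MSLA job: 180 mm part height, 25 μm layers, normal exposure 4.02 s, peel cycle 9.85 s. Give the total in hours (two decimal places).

Layer count = ceil(180 / 0.025) = 7200.
Each layer takes = 4.02 + 9.85, so 13.87 s.
Total = 7200 × 13.87 = 99864 s = 27.74 hours.

27.74 hours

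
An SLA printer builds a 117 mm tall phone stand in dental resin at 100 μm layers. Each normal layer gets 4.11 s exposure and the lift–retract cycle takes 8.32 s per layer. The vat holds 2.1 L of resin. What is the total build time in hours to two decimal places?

4.04 hours

Number of layers: 117 / 0.1 → 1170 (rounded up).
Each layer takes: 4.11 + 8.32 → 12.43 s.
Total = 1170 × 12.43 = 14543.1 s = 4.04 hours.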